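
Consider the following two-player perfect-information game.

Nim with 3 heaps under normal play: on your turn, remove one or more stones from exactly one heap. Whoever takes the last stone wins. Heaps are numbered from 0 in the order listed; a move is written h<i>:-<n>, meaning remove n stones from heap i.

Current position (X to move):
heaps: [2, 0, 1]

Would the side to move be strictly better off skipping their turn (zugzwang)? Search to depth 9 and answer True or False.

[(2,0,1)] X move#1: h0:-1:+1/(1,0,1)*, h0:-2:-1/(0,0,1), h2:-1:-1/(2,0,0)
[(1,0,1)] O move#2: h0:-1:-1/(0,0,1)*, h2:-1:-1/(1,0,0)
[(0,0,1)] X move#3: h2:-1:+1/(0,0,0)*
[(0,0,0)] end (terminal -1, O#4); searched (2,0,1) to 9
suppose X passes — search the same position with O to move:
pass> [(2,0,1)] O move#1: h0:-1:+1/(1,0,1)*, h0:-2:-1/(0,0,1), h2:-1:-1/(2,0,0)
pass> [(1,0,1)] X move#2: h0:-1:-1/(0,0,1)*, h2:-1:-1/(1,0,0)
pass> [(0,0,1)] O move#3: h2:-1:+1/(0,0,0)*
pass> [(0,0,0)] end (terminal -1, X#4); searched (2,0,1) to 9
for X: play +1, pass -1

zugzwang((2,0,1), X) = False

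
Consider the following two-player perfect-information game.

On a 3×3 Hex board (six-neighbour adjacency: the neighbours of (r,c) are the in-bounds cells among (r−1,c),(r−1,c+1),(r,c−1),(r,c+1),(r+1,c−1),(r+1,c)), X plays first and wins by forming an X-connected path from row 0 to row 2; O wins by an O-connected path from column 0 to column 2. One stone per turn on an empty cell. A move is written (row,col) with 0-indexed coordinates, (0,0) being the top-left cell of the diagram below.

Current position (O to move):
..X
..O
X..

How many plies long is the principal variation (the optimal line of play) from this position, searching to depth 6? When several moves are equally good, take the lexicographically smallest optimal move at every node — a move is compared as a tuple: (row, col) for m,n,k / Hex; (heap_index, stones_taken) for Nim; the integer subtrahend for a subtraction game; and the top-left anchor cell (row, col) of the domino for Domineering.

PV length from [..X/..O/X..]: 4 plies

[..X/..O/X..] O move#1: (0,0):-1/O.X/..O/X..*, (0,1):-1/.OX/..O/X.., (1,0):-1/..X/O.O/X.., (1,1):-1/..X/.OO/X.., (2,1):-1/..X/..O/XO., (2,2):-1/..X/..O/X.O
[O.X/..O/X..] X move#2: (0,1):+1/OXX/..O/X..*, (1,0):+1/O.X/X.O/X.., (1,1):+1/O.X/.XO/X.., (2,1):-1/O.X/..O/XX., (2,2):-1/O.X/..O/X.X
[OXX/..O/X..] O move#3: (1,0):-1/OXX/O.O/X..*, (1,1):-1/OXX/.OO/X.., (2,1):-1/OXX/..O/XO., (2,2):-1/OXX/..O/X.O
[OXX/O.O/X..] X move#4: (1,1):+1/OXX/OXO/X..*, (2,1):-1/OXX/O.O/XX., (2,2):-1/OXX/O.O/X.X
[OXX/OXO/X..] end (terminal -1, O#5); searched ..X/..O/X.. to 6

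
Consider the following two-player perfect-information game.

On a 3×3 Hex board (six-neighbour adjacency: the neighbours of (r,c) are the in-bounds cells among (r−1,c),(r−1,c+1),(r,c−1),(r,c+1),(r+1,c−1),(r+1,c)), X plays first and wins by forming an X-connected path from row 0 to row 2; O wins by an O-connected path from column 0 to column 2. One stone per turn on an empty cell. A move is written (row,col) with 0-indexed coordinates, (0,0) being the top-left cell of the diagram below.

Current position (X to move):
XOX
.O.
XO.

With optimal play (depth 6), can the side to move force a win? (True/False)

X winning at [XOX/.O./XO.]: True

[XOX/.O./XO.] X move#1: (1,0):+1/XOX/XO./XO.*, (1,2):+1/XOX/.OX/XO., (2,2):+1/XOX/.O./XOX
[XOX/XO./XO.] end (terminal -1, O#2); searched XOX/.O./XO. to 6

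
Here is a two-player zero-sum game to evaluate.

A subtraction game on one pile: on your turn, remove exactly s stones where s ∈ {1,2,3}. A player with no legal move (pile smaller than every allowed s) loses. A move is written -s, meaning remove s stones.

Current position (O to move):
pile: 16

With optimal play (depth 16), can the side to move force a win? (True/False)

O winning at [16]: False

[16] O move#1: -1:-1/15*, -2:-1/14, -3:-1/13
[15] X move#2: -1:-1/14, -2:-1/13, -3:+1/12*
[12] O move#3: -1:-1/11*, -2:-1/10, -3:-1/9
[11] X move#4: -1:-1/10, -2:-1/9, -3:+1/8*
[8] O move#5: -1:-1/7*, -2:-1/6, -3:-1/5
[7] X move#6: -1:-1/6, -2:-1/5, -3:+1/4*
[4] O move#7: -1:-1/3*, -2:-1/2, -3:-1/1
[3] X move#8: -1:-1/2, -2:-1/1, -3:+1/0*
[0] end (terminal -1, O#9); searched 16 to 16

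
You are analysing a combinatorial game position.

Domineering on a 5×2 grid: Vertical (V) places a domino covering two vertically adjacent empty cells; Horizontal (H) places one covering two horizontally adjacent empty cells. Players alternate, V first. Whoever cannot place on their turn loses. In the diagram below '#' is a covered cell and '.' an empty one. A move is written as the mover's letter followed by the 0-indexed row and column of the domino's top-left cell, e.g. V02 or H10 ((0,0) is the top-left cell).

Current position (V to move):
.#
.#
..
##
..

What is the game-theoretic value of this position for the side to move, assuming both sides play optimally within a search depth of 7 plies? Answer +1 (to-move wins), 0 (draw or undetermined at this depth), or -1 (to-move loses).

[.#/.#/../##/..] V move#1: V00:-1/##/##/../##/..*, V10:-1/.#/##/#./##/..
[##/##/../##/..] H move#2: H20:+1/##/##/##/##/..*, H40:+1/##/##/../##/##
[##/##/##/##/..] end (terminal -1, V#3); searched .#/.#/../##/.. to 7

value(.#/.#/../##/.., V) = -1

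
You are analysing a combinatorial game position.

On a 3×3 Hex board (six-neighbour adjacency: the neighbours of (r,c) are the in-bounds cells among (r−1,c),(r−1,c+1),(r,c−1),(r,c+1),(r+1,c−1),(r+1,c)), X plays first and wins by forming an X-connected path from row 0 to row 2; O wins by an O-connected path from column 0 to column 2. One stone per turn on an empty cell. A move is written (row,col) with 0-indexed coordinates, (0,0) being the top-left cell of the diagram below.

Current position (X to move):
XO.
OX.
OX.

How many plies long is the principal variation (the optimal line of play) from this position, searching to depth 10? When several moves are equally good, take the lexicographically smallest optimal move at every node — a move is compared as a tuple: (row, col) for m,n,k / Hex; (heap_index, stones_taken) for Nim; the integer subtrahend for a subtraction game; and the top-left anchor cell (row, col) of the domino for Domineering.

PV length from [XO./OX./OX.]: 1 ply

p1 X@[XO./OX./OX.]: (0,2)[XOX/OX./OX.]+1* (1,2)[XO./OXX/OX.]-1 (2,2)[XO./OX./OXX]-1
p2 O@[XOX/OX./OX.] terminal -1; root [XO./OX./OX.] d10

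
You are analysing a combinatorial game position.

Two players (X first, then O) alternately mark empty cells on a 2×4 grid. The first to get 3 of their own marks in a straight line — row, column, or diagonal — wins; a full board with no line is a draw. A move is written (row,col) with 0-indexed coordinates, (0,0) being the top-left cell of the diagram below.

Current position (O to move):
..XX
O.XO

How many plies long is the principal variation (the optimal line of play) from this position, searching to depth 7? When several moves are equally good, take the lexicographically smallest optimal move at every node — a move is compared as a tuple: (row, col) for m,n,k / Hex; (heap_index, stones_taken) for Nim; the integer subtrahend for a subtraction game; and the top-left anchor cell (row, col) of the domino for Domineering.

[..XX/O.XO] O move#1: (0,0):-1/O.XX/O.XO, (0,1):+0/.OXX/O.XO*, (1,1):-1/..XX/OOXO
[.OXX/O.XO] X move#2: (0,0):+0/XOXX/O.XO*, (1,1):+0/.OXX/OXXO
[XOXX/O.XO] O move#3: (1,1):+0/XOXX/OOXO*
[XOXX/OOXO] end (terminal +0, X#4); searched ..XX/O.XO to 7

PV length from [..XX/O.XO]: 3 plies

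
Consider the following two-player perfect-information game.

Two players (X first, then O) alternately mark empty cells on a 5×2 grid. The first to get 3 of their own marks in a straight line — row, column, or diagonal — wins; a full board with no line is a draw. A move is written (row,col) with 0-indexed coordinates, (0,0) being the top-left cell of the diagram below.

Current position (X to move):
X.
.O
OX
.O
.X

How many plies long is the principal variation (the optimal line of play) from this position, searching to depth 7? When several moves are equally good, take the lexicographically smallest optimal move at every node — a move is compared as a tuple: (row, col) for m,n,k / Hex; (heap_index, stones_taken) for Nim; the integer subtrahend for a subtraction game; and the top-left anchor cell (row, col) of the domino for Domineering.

PV length from [X./.O/OX/.O/.X]: 4 plies

p1 X@[X./.O/OX/.O/.X]: (0,1)[XX/.O/OX/.O/.X]-1 (1,0)[X./XO/OX/.O/.X]+0* (3,0)[X./.O/OX/XO/.X]+0 (4,0)[X./.O/OX/.O/XX]+0
p2 O@[X./XO/OX/.O/.X]: (0,1)[XO/XO/OX/.O/.X]+0* (3,0)[X./XO/OX/OO/.X]+0 (4,0)[X./XO/OX/.O/OX]+0
p3 X@[XO/XO/OX/.O/.X]: (3,0)[XO/XO/OX/XO/.X]+0* (4,0)[XO/XO/OX/.O/XX]+0
p4 O@[XO/XO/OX/XO/.X]: (4,0)[XO/XO/OX/XO/OX]+0*
p5 X@[XO/XO/OX/XO/OX] terminal +0; root [X./.O/OX/.O/.X] d7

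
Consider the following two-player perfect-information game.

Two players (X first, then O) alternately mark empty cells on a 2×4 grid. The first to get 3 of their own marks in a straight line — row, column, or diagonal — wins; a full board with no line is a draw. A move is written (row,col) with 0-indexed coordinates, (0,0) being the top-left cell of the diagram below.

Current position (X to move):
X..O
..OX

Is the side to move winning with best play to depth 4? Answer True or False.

ply 1, X at X..O/..OX | (0,1)=+0→XX.O/..OX*; (0,2)=+0→X.XO/..OX; (1,0)=+0→X..O/X.OX; (1,1)=+0→X..O/.XOX
ply 2, O at XX.O/..OX | (0,2)=+0→XXOO/..OX*; (1,0)=-1→XX.O/O.OX; (1,1)=-1→XX.O/.OOX
ply 3, X at XXOO/..OX | (1,0)=+0→XXOO/X.OX*; (1,1)=+0→XXOO/.XOX
ply 4, O at XXOO/X.OX | (1,1)=+0→XXOO/XOOX*
ply 5: XXOO/XOOX is terminal +0 (X); from X..O/..OX depth 4

X winning at [X..O/..OX]: False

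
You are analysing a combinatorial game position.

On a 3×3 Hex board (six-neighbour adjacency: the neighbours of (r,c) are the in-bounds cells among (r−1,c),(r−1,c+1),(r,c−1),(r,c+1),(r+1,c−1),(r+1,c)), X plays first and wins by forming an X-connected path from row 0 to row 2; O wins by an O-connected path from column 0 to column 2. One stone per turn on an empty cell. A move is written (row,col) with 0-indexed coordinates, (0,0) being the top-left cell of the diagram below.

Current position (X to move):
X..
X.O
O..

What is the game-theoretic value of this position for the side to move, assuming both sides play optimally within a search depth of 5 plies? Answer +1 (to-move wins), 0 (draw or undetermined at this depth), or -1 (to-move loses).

[X../X.O/O..] X move#1: (0,1):-1/XX./X.O/O..*, (0,2):-1/X.X/X.O/O.., (1,1):-1/X../XXO/O.., (2,1):-1/X../X.O/OX., (2,2):-1/X../X.O/O.X
[XX./X.O/O..] O move#2: (0,2):+1/XXO/X.O/O..*, (1,1):+1/XX./XOO/O.., (2,1):+1/XX./X.O/OO., (2,2):+1/XX./X.O/O.O
[XXO/X.O/O..] X move#3: (1,1):-1/XXO/XXO/O..*, (2,1):-1/XXO/X.O/OX., (2,2):-1/XXO/X.O/O.X
[XXO/XXO/O..] O move#4: (2,1):+1/XXO/XXO/OO.*, (2,2):-1/XXO/XXO/O.O
[XXO/XXO/OO.] end (terminal -1, X#5); searched X../X.O/O.. to 5

value(X../X.O/O.., X) = -1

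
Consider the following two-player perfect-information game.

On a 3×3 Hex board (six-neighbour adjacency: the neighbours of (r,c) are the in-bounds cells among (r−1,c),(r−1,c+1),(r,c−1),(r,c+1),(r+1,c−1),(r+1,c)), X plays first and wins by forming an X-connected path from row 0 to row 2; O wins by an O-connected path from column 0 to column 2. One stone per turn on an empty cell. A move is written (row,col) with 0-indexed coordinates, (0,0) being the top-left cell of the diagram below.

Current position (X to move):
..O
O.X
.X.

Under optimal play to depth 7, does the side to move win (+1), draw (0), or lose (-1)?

value(..O/O.X/.X., X) = -1

ply 1, X at ..O/O.X/.X. | (0,0)=-1→X.O/O.X/.X.*; (0,1)=-1→.XO/O.X/.X.; (1,1)=-1→..O/OXX/.X.; (2,0)=-1→..O/O.X/XX.; (2,2)=-1→..O/O.X/.XX
ply 2, O at X.O/O.X/.X. | (0,1)=+1→XOO/O.X/.X.*; (1,1)=+1→X.O/OOX/.X.; (2,0)=+1→X.O/O.X/OX.; (2,2)=+1→X.O/O.X/.XO
ply 3: XOO/O.X/.X. is terminal -1 (X); from ..O/O.X/.X. depth 7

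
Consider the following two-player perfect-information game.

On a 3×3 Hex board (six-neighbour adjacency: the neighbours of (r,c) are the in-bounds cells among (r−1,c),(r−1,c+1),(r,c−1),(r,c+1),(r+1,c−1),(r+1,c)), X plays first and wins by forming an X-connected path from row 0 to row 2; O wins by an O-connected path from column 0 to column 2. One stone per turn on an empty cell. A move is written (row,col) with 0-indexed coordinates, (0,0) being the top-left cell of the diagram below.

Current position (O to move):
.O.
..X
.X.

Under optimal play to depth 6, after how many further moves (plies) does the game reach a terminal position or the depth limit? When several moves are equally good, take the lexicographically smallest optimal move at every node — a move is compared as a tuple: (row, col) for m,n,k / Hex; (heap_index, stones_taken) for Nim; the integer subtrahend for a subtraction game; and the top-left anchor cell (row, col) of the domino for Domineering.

[.O./..X/.X.] O move#1: (0,0):-1/OO./..X/.X., (0,2):+1/.OO/..X/.X.*, (1,0):-1/.O./O.X/.X., (1,1):-1/.O./.OX/.X., (2,0):-1/.O./..X/OX., (2,2):-1/.O./..X/.XO
[.OO/..X/.X.] X move#2: (0,0):-1/XOO/..X/.X.*, (1,0):-1/.OO/X.X/.X., (1,1):-1/.OO/.XX/.X., (2,0):-1/.OO/..X/XX., (2,2):-1/.OO/..X/.XX
[XOO/..X/.X.] O move#3: (1,0):+1/XOO/O.X/.X.*, (1,1):+1/XOO/.OX/.X., (2,0):+1/XOO/..X/OX., (2,2):-1/XOO/..X/.XO
[XOO/O.X/.X.] end (terminal -1, X#4); searched .O./..X/.X. to 6

PV length from [.O./..X/.X.]: 3 plies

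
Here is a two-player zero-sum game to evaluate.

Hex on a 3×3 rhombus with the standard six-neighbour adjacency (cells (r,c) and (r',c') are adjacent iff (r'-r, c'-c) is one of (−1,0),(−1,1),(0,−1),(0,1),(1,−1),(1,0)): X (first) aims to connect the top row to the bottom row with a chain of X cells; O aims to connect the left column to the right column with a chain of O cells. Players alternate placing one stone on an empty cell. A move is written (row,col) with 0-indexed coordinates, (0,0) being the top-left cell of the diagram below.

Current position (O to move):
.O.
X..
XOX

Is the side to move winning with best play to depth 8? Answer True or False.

O winning at [.O./X../XOX]: False

ply 1, O at .O./X../XOX | (0,0)=-1→OO./X../XOX*; (0,2)=-1→.OO/X../XOX; (1,1)=-1→.O./XO./XOX; (1,2)=-1→.O./X.O/XOX
ply 2, X at OO./X../XOX | (0,2)=+1→OOX/X../XOX*; (1,1)=-1→OO./XX./XOX; (1,2)=-1→OO./X.X/XOX
ply 3, O at OOX/X../XOX | (1,1)=-1→OOX/XO./XOX*; (1,2)=-1→OOX/X.O/XOX
ply 4, X at OOX/XO./XOX | (1,2)=+1→OOX/XOX/XOX*
ply 5: OOX/XOX/XOX is terminal -1 (O); from .O./X../XOX depth 8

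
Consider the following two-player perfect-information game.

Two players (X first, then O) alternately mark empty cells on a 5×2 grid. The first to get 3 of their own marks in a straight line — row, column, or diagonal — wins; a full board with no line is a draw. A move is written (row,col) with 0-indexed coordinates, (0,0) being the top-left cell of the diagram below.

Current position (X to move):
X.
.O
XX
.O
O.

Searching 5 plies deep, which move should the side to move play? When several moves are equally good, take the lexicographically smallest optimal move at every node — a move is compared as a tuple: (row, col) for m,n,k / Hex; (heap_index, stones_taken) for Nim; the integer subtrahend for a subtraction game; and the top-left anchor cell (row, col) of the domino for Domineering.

X's best at [X./.O/XX/.O/O.]: (1,0)

ply 1, X at X./.O/XX/.O/O. | (0,1)=+0→XX/.O/XX/.O/O.; (1,0)=+1→X./XO/XX/.O/O.*; (3,0)=+0→X./.O/XX/XO/O.; (4,1)=+0→X./.O/XX/.O/OX
ply 2: X./XO/XX/.O/O. is terminal -1 (O); from X./.O/XX/.O/O. depth 5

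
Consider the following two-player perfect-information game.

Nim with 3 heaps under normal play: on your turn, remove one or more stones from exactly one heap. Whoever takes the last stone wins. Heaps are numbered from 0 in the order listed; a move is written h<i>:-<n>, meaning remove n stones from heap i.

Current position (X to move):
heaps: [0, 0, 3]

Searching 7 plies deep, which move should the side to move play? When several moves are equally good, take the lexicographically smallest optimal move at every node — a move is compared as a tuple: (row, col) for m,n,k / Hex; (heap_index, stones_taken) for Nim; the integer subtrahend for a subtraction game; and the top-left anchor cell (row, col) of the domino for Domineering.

p1 X@[(0,0,3)]: h2:-1[(0,0,2)]-1 h2:-2[(0,0,1)]-1 h2:-3[(0,0,0)]+1*
p2 O@[(0,0,0)] terminal -1; root [(0,0,3)] d7

X's best at [(0,0,3)]: h2:-3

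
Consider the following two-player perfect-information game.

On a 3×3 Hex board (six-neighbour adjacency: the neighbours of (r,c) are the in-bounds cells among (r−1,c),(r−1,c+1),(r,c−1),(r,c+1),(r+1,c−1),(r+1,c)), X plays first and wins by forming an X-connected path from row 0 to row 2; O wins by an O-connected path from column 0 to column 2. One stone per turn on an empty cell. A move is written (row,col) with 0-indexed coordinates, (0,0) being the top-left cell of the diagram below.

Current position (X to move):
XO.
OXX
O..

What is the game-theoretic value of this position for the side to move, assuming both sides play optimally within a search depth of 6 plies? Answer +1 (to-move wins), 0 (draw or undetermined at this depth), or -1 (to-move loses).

p1 X@[XO./OXX/O..]: (0,2)[XOX/OXX/O..]+1* (2,1)[XO./OXX/OX.]-1 (2,2)[XO./OXX/O.X]-1
p2 O@[XOX/OXX/O..]: (2,1)[XOX/OXX/OO.]-1* (2,2)[XOX/OXX/O.O]-1
p3 X@[XOX/OXX/OO.]: (2,2)[XOX/OXX/OOX]+1*
p4 O@[XOX/OXX/OOX] terminal -1; root [XO./OXX/O..] d6

value(XO./OXX/O.., X) = +1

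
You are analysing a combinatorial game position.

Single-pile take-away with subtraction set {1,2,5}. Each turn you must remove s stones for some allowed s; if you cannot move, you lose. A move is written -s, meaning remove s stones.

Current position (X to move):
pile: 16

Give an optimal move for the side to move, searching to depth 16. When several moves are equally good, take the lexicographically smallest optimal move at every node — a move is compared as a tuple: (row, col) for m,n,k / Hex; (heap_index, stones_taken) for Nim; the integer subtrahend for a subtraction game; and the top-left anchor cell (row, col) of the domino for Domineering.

ply 1, X at 16 | -1=+1→15*; -2=-1→14; -5=-1→11
ply 2, O at 15 | -1=-1→14*; -2=-1→13; -5=-1→10
ply 3, X at 14 | -1=-1→13; -2=+1→12*; -5=+1→9
ply 4, O at 12 | -1=-1→11*; -2=-1→10; -5=-1→7
ply 5, X at 11 | -1=-1→10; -2=+1→9*; -5=+1→6
ply 6, O at 9 | -1=-1→8*; -2=-1→7; -5=-1→4
ply 7, X at 8 | -1=-1→7; -2=+1→6*; -5=+1→3
ply 8, O at 6 | -1=-1→5*; -2=-1→4; -5=-1→1
ply 9, X at 5 | -1=-1→4; -2=+1→3*; -5=+1→0
ply 10, O at 3 | -1=-1→2*; -2=-1→1
ply 11, X at 2 | -1=-1→1; -2=+1→0*
ply 12: 0 is terminal -1 (O); from 16 depth 16

X's best at [16]: -1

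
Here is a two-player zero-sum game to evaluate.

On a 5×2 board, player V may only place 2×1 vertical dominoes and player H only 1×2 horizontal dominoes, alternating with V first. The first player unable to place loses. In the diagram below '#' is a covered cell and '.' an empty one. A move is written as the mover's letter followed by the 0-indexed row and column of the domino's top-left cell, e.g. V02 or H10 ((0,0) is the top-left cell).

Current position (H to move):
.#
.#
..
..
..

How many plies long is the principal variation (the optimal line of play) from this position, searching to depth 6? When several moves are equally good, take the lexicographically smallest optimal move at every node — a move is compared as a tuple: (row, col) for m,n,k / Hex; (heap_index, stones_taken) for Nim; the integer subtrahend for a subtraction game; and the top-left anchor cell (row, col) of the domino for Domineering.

PV length from [.#/.#/../../..]: 3 plies

[.#/.#/../../..] H move#1: H20:-1/.#/.#/##/../.., H30:+1/.#/.#/../##/..*, H40:-1/.#/.#/../../##
[.#/.#/../##/..] V move#2: V00:-1/##/##/../##/..*, V10:-1/.#/##/#./##/..
[##/##/../##/..] H move#3: H20:+1/##/##/##/##/..*, H40:+1/##/##/../##/##
[##/##/##/##/..] end (terminal -1, V#4); searched .#/.#/../../.. to 6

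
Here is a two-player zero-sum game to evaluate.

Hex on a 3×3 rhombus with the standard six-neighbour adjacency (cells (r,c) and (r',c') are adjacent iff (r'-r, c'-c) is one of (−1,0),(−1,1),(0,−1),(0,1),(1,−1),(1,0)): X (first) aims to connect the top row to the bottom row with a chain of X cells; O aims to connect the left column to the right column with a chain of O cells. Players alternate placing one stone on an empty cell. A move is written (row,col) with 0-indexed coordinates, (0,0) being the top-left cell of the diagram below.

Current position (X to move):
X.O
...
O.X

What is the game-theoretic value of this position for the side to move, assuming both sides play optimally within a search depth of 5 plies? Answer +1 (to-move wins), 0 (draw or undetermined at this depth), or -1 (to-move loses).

p1 X@[X.O/.../O.X]: (0,1)[XXO/.../O.X]-1 (1,0)[X.O/X../O.X]-1 (1,1)[X.O/.X./O.X]+1* (1,2)[X.O/..X/O.X]-1 (2,1)[X.O/.../OXX]-1
p2 O@[X.O/.X./O.X]: (0,1)[XOO/.X./O.X]-1* (1,0)[X.O/OX./O.X]-1 (1,2)[X.O/.XO/O.X]-1 (2,1)[X.O/.X./OOX]-1
p3 X@[XOO/.X./O.X]: (1,0)[XOO/XX./O.X]+1* (1,2)[XOO/.XX/O.X]-1 (2,1)[XOO/.X./OXX]-1
p4 O@[XOO/XX./O.X]: (1,2)[XOO/XXO/O.X]-1* (2,1)[XOO/XX./OOX]-1
p5 X@[XOO/XXO/O.X]: (2,1)[XOO/XXO/OXX]+1*
p6 O@[XOO/XXO/OXX] terminal -1; root [X.O/.../O.X] d5

value(X.O/.../O.X, X) = +1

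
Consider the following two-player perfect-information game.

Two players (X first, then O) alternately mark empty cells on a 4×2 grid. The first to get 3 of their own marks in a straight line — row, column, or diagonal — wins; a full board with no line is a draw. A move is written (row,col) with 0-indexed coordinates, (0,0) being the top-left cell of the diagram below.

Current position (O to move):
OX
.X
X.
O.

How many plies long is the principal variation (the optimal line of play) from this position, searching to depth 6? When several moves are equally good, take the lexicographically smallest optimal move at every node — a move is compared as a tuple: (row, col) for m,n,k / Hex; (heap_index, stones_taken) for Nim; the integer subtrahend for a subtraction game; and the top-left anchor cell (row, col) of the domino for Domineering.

PV length from [OX/.X/X./O.]: 3 plies

p1 O@[OX/.X/X./O.]: (1,0)[OX/OX/X./O.]-1 (2,1)[OX/.X/XO/O.]+0* (3,1)[OX/.X/X./OO]-1
p2 X@[OX/.X/XO/O.]: (1,0)[OX/XX/XO/O.]+0* (3,1)[OX/.X/XO/OX]+0
p3 O@[OX/XX/XO/O.]: (3,1)[OX/XX/XO/OO]+0*
p4 X@[OX/XX/XO/OO] terminal +0; root [OX/.X/X./O.] d6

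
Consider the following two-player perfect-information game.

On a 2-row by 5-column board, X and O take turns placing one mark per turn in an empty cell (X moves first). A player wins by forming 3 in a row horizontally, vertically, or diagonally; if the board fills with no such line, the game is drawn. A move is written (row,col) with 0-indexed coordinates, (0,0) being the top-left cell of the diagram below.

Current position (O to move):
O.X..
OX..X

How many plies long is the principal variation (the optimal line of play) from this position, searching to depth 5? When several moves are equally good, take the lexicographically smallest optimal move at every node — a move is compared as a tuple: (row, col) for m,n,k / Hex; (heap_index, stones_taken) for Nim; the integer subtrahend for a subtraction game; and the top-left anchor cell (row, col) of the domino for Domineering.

[O.X../OX..X] O move#1: (0,1):+0/OOX../OX..X*, (0,3):+0/O.XO./OX..X, (0,4):+0/O.X.O/OX..X, (1,2):-1/O.X../OXO.X, (1,3):-1/O.X../OX.OX
[OOX../OX..X] X move#2: (0,3):+0/OOXX./OX..X*, (0,4):+0/OOX.X/OX..X, (1,2):+0/OOX../OXX.X, (1,3):+0/OOX../OX.XX
[OOXX./OX..X] O move#3: (0,4):+0/OOXXO/OX..X*, (1,2):-1/OOXX./OXO.X, (1,3):-1/OOXX./OX.OX
[OOXXO/OX..X] X move#4: (1,2):+0/OOXXO/OXX.X*, (1,3):+0/OOXXO/OX.XX
[OOXXO/OXX.X] O move#5: (1,3):+0/OOXXO/OXXOX*
[OOXXO/OXXOX] end (terminal +0, X#6); searched O.X../OX..X to 5

PV length from [O.X../OX..X]: 5 plies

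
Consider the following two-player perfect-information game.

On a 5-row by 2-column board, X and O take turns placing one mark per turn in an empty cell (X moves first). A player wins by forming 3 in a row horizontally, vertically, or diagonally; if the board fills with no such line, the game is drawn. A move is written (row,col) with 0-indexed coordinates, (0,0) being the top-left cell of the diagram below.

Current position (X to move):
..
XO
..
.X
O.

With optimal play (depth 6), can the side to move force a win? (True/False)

ply 1, X at ../XO/../.X/O. | (0,0)=+0→X./XO/../.X/O.; (0,1)=+0→.X/XO/../.X/O.; (2,0)=+1→../XO/X./.X/O.*; (2,1)=+1→../XO/.X/.X/O.; (3,0)=+0→../XO/../XX/O.; (4,1)=+0→../XO/../.X/OX
ply 2, O at ../XO/X./.X/O. | (0,0)=-1→O./XO/X./.X/O.*; (0,1)=-1→.O/XO/X./.X/O.; (2,1)=-1→../XO/XO/.X/O.; (3,0)=-1→../XO/X./OX/O.; (4,1)=-1→../XO/X./.X/OO
ply 3, X at O./XO/X./.X/O. | (0,1)=+0→OX/XO/X./.X/O.; (2,1)=+1→O./XO/XX/.X/O.*; (3,0)=+1→O./XO/X./XX/O.; (4,1)=+1→O./XO/X./.X/OX
ply 4, O at O./XO/XX/.X/O. | (0,1)=-1→OO/XO/XX/.X/O.*; (3,0)=-1→O./XO/XX/OX/O.; (4,1)=-1→O./XO/XX/.X/OO
ply 5, X at OO/XO/XX/.X/O. | (3,0)=+1→OO/XO/XX/XX/O.*; (4,1)=+1→OO/XO/XX/.X/OX
ply 6: OO/XO/XX/XX/O. is terminal -1 (O); from ../XO/../.X/O. depth 6

X winning at [../XO/../.X/O.]: True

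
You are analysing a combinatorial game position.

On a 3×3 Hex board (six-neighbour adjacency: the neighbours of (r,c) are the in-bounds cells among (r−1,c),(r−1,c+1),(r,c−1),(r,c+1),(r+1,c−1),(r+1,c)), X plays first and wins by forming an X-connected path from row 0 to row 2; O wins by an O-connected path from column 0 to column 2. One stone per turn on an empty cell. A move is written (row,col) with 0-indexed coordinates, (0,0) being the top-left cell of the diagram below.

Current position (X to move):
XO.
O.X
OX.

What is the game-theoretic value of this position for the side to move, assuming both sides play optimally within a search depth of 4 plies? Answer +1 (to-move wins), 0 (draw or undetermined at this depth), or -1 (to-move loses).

p1 X@[XO./O.X/OX.]: (0,2)[XOX/O.X/OX.]+1* (1,1)[XO./OXX/OX.]-1 (2,2)[XO./O.X/OXX]-1
p2 O@[XOX/O.X/OX.] terminal -1; root [XO./O.X/OX.] d4

value(XO./O.X/OX., X) = +1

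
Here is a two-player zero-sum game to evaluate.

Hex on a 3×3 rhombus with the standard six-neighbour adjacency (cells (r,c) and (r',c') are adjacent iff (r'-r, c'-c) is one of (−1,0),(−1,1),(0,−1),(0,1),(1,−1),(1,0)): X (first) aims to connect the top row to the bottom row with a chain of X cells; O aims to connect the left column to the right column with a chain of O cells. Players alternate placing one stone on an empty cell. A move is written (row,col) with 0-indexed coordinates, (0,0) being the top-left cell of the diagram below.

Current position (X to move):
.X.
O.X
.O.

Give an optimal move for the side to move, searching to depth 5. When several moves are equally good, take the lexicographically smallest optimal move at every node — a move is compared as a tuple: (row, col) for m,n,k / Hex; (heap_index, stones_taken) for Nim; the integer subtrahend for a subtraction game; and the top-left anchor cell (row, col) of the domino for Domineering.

X's best at [.X./O.X/.O.]: (1,1)

p1 X@[.X./O.X/.O.]: (0,0)[XX./O.X/.O.]-1 (0,2)[.XX/O.X/.O.]-1 (1,1)[.X./OXX/.O.]+1* (2,0)[.X./O.X/XO.]-1 (2,2)[.X./O.X/.OX]+1
p2 O@[.X./OXX/.O.]: (0,0)[OX./OXX/.O.]-1* (0,2)[.XO/OXX/.O.]-1 (2,0)[.X./OXX/OO.]-1 (2,2)[.X./OXX/.OO]-1
p3 X@[OX./OXX/.O.]: (0,2)[OXX/OXX/.O.]+1* (2,0)[OX./OXX/XO.]+1 (2,2)[OX./OXX/.OX]+1
p4 O@[OXX/OXX/.O.]: (2,0)[OXX/OXX/OO.]-1* (2,2)[OXX/OXX/.OO]-1
p5 X@[OXX/OXX/OO.]: (2,2)[OXX/OXX/OOX]+1*
p6 O@[OXX/OXX/OOX] terminal -1; root [.X./O.X/.O.] d5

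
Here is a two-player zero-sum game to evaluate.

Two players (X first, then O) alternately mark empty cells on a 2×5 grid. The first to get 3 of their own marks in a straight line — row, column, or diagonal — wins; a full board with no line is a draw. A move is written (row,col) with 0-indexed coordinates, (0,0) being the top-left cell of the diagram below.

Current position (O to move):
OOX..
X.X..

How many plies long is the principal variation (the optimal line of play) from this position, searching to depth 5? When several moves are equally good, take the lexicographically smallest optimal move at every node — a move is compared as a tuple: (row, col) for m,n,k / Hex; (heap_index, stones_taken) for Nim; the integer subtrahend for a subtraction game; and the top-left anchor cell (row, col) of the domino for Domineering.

p1 O@[OOX../X.X..]: (0,3)[OOXO./X.X..]-1 (0,4)[OOX.O/X.X..]-1 (1,1)[OOX../XOX..]+0* (1,3)[OOX../X.XO.]-1 (1,4)[OOX../X.X.O]-1
p2 X@[OOX../XOX..]: (0,3)[OOXX./XOX..]+0* (0,4)[OOX.X/XOX..]+0 (1,3)[OOX../XOXX.]+0 (1,4)[OOX../XOX.X]+0
p3 O@[OOXX./XOX..]: (0,4)[OOXXO/XOX..]+0* (1,3)[OOXX./XOXO.]-1 (1,4)[OOXX./XOX.O]-1
p4 X@[OOXXO/XOX..]: (1,3)[OOXXO/XOXX.]+0* (1,4)[OOXXO/XOX.X]+0
p5 O@[OOXXO/XOXX.]: (1,4)[OOXXO/XOXXO]+0*
p6 X@[OOXXO/XOXXO] terminal +0; root [OOX../X.X..] d5

PV length from [OOX../X.X..]: 5 plies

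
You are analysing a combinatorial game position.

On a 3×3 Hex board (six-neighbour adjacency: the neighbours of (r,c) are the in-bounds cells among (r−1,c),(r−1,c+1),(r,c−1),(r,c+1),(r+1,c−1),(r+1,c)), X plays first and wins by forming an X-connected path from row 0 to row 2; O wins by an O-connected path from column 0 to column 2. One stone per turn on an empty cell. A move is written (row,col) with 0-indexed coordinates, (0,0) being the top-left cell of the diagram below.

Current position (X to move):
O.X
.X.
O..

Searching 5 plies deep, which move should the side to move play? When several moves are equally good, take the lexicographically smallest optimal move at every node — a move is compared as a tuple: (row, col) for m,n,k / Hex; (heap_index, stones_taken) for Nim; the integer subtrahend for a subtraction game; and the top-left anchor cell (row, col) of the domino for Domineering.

X's best at [O.X/.X./O..]: (1,2)

ply 1, X at O.X/.X./O.. | (0,1)=-1→OXX/.X./O..; (1,0)=-1→O.X/XX./O..; (1,2)=+1→O.X/.XX/O..*; (2,1)=+1→O.X/.X./OX.; (2,2)=+1→O.X/.X./O.X
ply 2, O at O.X/.XX/O.. | (0,1)=-1→OOX/.XX/O..*; (1,0)=-1→O.X/OXX/O..; (2,1)=-1→O.X/.XX/OO.; (2,2)=-1→O.X/.XX/O.O
ply 3, X at OOX/.XX/O.. | (1,0)=+1→OOX/XXX/O..*; (2,1)=+1→OOX/.XX/OX.; (2,2)=+1→OOX/.XX/O.X
ply 4, O at OOX/XXX/O.. | (2,1)=-1→OOX/XXX/OO.*; (2,2)=-1→OOX/XXX/O.O
ply 5, X at OOX/XXX/OO. | (2,2)=+1→OOX/XXX/OOX*
ply 6: OOX/XXX/OOX is terminal -1 (O); from O.X/.X./O.. depth 5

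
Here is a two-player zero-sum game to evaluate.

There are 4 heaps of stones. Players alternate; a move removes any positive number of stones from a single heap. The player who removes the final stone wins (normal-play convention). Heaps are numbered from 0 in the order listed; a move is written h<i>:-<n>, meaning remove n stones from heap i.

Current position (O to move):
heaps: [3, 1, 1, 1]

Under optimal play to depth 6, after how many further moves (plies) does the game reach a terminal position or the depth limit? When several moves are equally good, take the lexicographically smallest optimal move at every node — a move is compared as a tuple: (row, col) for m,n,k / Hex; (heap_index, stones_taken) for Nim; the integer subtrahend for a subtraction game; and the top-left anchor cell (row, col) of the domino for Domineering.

PV length from [(3,1,1,1)]: 5 plies

ply 1, O at (3,1,1,1) | h0:-1=-1→(2,1,1,1); h0:-2=+1→(1,1,1,1)*; h0:-3=-1→(0,1,1,1); h1:-1=-1→(3,0,1,1); h2:-1=-1→(3,1,0,1); h3:-1=-1→(3,1,1,0)
ply 2, X at (1,1,1,1) | h0:-1=-1→(0,1,1,1)*; h1:-1=-1→(1,0,1,1); h2:-1=-1→(1,1,0,1); h3:-1=-1→(1,1,1,0)
ply 3, O at (0,1,1,1) | h1:-1=+1→(0,0,1,1)*; h2:-1=+1→(0,1,0,1); h3:-1=+1→(0,1,1,0)
ply 4, X at (0,0,1,1) | h2:-1=-1→(0,0,0,1)*; h3:-1=-1→(0,0,1,0)
ply 5, O at (0,0,0,1) | h3:-1=+1→(0,0,0,0)*
ply 6: (0,0,0,0) is terminal -1 (X); from (3,1,1,1) depth 6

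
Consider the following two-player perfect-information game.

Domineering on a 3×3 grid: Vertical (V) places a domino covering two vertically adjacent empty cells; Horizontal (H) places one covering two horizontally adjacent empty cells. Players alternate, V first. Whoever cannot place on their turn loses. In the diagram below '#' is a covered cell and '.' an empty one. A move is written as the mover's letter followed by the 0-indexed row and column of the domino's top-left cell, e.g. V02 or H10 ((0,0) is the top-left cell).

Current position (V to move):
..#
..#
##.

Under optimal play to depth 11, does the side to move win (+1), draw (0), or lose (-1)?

ply 1, V at ..#/..#/##. | V00=+1→#.#/#.#/##.*; V01=+1→.##/.##/##.
ply 2: #.#/#.#/##. is terminal -1 (H); from ..#/..#/##. depth 11

value(..#/..#/##., V) = +1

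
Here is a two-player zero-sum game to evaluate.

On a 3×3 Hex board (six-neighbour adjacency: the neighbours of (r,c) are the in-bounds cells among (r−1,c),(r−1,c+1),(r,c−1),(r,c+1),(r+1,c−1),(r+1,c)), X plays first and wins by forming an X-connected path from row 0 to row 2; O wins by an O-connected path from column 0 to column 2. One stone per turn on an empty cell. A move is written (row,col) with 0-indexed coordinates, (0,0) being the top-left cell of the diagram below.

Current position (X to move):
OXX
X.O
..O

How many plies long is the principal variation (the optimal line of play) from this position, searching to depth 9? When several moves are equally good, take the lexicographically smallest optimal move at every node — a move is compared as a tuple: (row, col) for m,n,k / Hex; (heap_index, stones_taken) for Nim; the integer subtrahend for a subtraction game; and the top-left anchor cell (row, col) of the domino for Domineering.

p1 X@[OXX/X.O/..O]: (1,1)[OXX/XXO/..O]+1* (2,0)[OXX/X.O/X.O]+1 (2,1)[OXX/X.O/.XO]+1
p2 O@[OXX/XXO/..O]: (2,0)[OXX/XXO/O.O]-1* (2,1)[OXX/XXO/.OO]-1
p3 X@[OXX/XXO/O.O]: (2,1)[OXX/XXO/OXO]+1*
p4 O@[OXX/XXO/OXO] terminal -1; root [OXX/X.O/..O] d9

PV length from [OXX/X.O/..O]: 3 plies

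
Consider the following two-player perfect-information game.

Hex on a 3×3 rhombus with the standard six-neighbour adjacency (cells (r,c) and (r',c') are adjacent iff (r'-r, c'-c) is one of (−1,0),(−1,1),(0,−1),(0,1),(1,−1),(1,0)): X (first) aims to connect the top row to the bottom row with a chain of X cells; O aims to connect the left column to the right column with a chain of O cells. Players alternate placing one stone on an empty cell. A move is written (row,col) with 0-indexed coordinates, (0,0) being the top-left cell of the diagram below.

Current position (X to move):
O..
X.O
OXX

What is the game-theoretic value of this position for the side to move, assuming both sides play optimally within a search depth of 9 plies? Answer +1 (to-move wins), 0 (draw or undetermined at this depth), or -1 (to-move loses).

value(O../X.O/OXX, X) = +1

ply 1, X at O../X.O/OXX | (0,1)=-1→OX./X.O/OXX; (0,2)=-1→O.X/X.O/OXX; (1,1)=+1→O../XXO/OXX*
ply 2, O at O../XXO/OXX | (0,1)=-1→OO./XXO/OXX*; (0,2)=-1→O.O/XXO/OXX
ply 3, X at OO./XXO/OXX | (0,2)=+1→OOX/XXO/OXX*
ply 4: OOX/XXO/OXX is terminal -1 (O); from O../X.O/OXX depth 9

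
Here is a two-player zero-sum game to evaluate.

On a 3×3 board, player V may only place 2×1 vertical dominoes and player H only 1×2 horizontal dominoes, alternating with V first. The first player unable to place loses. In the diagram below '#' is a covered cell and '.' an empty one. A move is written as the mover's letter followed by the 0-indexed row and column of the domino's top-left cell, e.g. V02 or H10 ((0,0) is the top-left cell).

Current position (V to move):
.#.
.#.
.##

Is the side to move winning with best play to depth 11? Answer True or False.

ply 1, V at .#./.#./.## | V00=+1→##./##./.##*; V02=+1→.##/.##/.##; V10=+1→.#./##./###
ply 2: ##./##./.## is terminal -1 (H); from .#./.#./.## depth 11

V winning at [.#./.#./.##]: True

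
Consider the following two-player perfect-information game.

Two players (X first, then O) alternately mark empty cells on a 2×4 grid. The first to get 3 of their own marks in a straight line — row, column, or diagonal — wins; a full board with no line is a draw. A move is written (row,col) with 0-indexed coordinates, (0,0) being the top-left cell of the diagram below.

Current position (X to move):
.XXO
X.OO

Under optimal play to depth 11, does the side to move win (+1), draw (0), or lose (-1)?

p1 X@[.XXO/X.OO]: (0,0)[XXXO/X.OO]+1* (1,1)[.XXO/XXOO]+0
p2 O@[XXXO/X.OO] terminal -1; root [.XXO/X.OO] d11

value(.XXO/X.OO, X) = +1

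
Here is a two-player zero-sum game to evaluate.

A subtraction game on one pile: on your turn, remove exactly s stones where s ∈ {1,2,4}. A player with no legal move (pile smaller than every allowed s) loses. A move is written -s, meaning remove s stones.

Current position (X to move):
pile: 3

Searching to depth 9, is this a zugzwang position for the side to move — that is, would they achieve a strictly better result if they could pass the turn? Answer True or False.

ply 1, X at 3 | -1=-1→2*; -2=-1→1
ply 2, O at 2 | -1=-1→1; -2=+1→0*
ply 3: 0 is terminal -1 (X); from 3 depth 9
suppose X passes — search the same position with O to move:
pass> ply 1, O at 3 | -1=-1→2*; -2=-1→1
pass> ply 2, X at 2 | -1=-1→1; -2=+1→0*
pass> ply 3: 0 is terminal -1 (O); from 3 depth 9
for X: play -1, pass +1

zugzwang(3, X) = True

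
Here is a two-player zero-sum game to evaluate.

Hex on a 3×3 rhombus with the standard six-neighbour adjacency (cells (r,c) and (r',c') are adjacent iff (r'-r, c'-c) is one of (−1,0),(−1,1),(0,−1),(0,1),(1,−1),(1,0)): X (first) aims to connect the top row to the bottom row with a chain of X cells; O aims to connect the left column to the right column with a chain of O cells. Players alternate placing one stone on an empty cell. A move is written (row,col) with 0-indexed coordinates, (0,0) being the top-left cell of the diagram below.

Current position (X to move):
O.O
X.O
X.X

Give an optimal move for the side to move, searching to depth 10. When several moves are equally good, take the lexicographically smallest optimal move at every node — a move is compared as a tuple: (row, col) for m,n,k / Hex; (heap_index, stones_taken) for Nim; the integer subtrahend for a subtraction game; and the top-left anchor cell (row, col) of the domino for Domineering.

X's best at [O.O/X.O/X.X]: (0,1)

ply 1, X at O.O/X.O/X.X | (0,1)=+1→OXO/X.O/X.X*; (1,1)=-1→O.O/XXO/X.X; (2,1)=-1→O.O/X.O/XXX
ply 2: OXO/X.O/X.X is terminal -1 (O); from O.O/X.O/X.X depth 10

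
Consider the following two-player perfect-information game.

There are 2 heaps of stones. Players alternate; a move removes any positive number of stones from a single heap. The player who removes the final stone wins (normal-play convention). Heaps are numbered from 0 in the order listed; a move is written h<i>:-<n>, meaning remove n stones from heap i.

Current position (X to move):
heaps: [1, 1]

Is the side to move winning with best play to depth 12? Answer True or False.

[(1,1)] X move#1: h0:-1:-1/(0,1)*, h1:-1:-1/(1,0)
[(0,1)] O move#2: h1:-1:+1/(0,0)*
[(0,0)] end (terminal -1, X#3); searched (1,1) to 12

X winning at [(1,1)]: False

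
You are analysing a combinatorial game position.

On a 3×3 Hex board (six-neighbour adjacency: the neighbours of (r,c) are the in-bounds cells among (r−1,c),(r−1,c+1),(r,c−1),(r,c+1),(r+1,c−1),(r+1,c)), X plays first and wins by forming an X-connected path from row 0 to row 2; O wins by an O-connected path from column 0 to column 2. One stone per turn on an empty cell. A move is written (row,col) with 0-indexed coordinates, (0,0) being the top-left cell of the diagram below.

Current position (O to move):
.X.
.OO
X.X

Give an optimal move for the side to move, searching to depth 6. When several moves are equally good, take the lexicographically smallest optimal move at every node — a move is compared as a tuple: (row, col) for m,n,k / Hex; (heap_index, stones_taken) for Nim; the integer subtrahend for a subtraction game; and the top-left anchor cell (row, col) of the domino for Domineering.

ply 1, O at .X./.OO/X.X | (0,0)=-1→OX./.OO/X.X; (0,2)=-1→.XO/.OO/X.X; (1,0)=+1→.X./OOO/X.X*; (2,1)=-1→.X./.OO/XOX
ply 2: .X./OOO/X.X is terminal -1 (X); from .X./.OO/X.X depth 6

O's best at [.X./.OO/X.X]: (1,0)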